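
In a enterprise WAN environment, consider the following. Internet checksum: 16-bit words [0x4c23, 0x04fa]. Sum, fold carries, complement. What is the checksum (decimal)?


Given words: [0x4c23, 0x04fa]
Step 1: Sum all words
Raw sum = 19491 + 1274 = 20765
One's complement = ~20765 & 0xFFFF = 44770

44770


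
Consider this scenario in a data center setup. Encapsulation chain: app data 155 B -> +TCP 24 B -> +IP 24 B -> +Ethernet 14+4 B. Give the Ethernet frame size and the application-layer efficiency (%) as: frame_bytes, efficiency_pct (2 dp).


TCP segment = 155 + 24 = 179 B
IP packet = 179 + 24 = 203 B
Ethernet frame = 203 + 14 + 4 = 221 B
Efficiency = app / frame = 155 / 221 = 0.701357 = 70.1357% -> 70.14% (2 dp)

221, 70.14


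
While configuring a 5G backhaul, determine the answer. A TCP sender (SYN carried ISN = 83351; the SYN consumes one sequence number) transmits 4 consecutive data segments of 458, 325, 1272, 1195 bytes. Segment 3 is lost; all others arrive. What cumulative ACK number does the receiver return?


SYN uses sequence number 83351; first data byte = ISN + 1 = 83352.
Segment 1: SEQ = 83352, len = 458 B, covers [83352, 83809]
Segment 2: SEQ = 83810, len = 325 B, covers [83810, 84134]
Segment 3: SEQ = 84135, len = 1272 B, covers [84135, 85406] [LOST]
Segment 4: SEQ = 85407, len = 1195 B, covers [85407, 86601]
In-order data received: bytes [83352, 84134] (segments 1..2).
Segment 3 missing -> gap begins at byte 84135; later segments buffered out of order.
Cumulative ACK = next expected in-order byte = 83352 + 458 + 325 = 84135

84135


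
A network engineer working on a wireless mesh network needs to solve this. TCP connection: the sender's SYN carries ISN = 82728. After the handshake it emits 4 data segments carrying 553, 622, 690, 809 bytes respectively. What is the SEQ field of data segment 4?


The SYN occupies sequence number ISN = 82728, so the first data byte is ISN + 1 = 82729.
SEQ of data segment i = (ISN + 1) + sum of payload sizes of segments 1..i-1.
Segment 1: SEQ = 82729, payload = 553 bytes
Segment 2: SEQ = 83282, payload = 622 bytes
Segment 3: SEQ = 83904, payload = 690 bytes
Segment 4: SEQ = 84594, payload = 809 bytes
SEQ of segment 4 = 82729 + 553 + 622 + 690 = 84594

84594


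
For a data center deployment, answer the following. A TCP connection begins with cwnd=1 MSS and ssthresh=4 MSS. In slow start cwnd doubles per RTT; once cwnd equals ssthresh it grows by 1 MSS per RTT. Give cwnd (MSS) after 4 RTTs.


RTT 0: cwnd = 1 MSS (initial)
RTT 1: cwnd = 2 MSS (slow start, doubled)
RTT 2: cwnd = 4 MSS (slow start, doubled)
RTT 3: cwnd = 5 MSS (congestion avoidance, +1)
RTT 4: cwnd = 6 MSS (congestion avoidance, +1)

6


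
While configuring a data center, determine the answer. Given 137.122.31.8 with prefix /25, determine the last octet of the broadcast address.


Given: IP = 137.122.31.8, prefix = /25
Host bits = 32 - 25 = 7
Network last octet = 8 AND mask = 0
Host part size = 2^7 - 1 = 127
Broadcast last octet = 0 OR 127 = 127

127


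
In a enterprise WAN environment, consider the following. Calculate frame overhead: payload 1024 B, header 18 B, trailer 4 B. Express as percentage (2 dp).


Given: payload = 1024 B, header = 18 B, trailer = 4 B
Overhead bytes = header + trailer = 18 + 4 = 22
Total frame = payload + overhead = 1024 + 22 = 1046
Overhead % = 22 / 1046 * 100 = 2.1033% -> 2.10% (2 dp)

2.10


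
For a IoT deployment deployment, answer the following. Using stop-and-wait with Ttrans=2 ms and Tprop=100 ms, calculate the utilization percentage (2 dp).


Given: Ttrans = 2 ms, Tprop = 100 ms
RTT = 2 * Tprop = 2 * 100 = 200 ms
U = Ttrans / (Ttrans + RTT)
U = 2 / (2 + 200)
U = 2 / 202 = 0.009901
U% = 0.99%

0.99


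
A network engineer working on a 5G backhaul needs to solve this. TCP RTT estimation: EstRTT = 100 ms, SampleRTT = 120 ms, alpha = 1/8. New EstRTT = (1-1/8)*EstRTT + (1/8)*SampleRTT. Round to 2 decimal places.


Given: EstRTT = 100 ms, SampleRTT = 120 ms, alpha = 1/8
New EstRTT = (1 - alpha) * EstRTT + alpha * SampleRTT
(7/8) * 100 = 87.5
(1/8) * 120 = 15
New EstRTT = 87.5 + 15 = 102.5 ms -> 102.50 ms (2 dp)

102.50


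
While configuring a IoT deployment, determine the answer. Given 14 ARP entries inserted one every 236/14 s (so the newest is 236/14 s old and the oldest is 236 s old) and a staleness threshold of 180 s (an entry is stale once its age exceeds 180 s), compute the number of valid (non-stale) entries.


Ages are k * 236/14 s for k = 1..14 (spacing = 16.8571 s).
Entry k is valid iff k * 236/14 <= 180 iff k <= 14 * 180 / 236 = 10.6780
n_valid = floor(10.6780) = 10
(n_stale = 14 - 10 = 4)

10


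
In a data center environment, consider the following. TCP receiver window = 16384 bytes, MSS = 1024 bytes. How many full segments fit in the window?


Given: RWND = 16384 bytes, MSS = 1024 bytes
Full segments = floor(RWND / MSS)
Full segments = floor(16384 / 1024)
Full segments = floor(16.0) = 16

16


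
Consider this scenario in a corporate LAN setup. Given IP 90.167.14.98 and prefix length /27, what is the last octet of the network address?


Given: IP = 90.167.14.98, prefix = /27
Subnet mask = 255.255.255.224
Last octet of IP: 98
Last octet of mask: 224
Network last octet = 98 AND 224 = 96

96


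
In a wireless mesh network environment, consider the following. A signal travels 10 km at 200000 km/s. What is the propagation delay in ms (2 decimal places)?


Given: distance = 10 km, speed = 200000 km/s
Delay = distance / speed = 10 / 200000 seconds
Delay in ms = 10 * 1000 / 200000
Delay = 0.0500 ms
Rounded to 2 dp = 0.05 ms

0.05


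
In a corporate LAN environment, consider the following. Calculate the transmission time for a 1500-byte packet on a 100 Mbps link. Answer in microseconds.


Given: packet = 1500 bytes, bandwidth = 100 Mbps
Packet in bits = 1500 * 8 = 12000 bits
Bandwidth = 100 * 10^6 = 100000000 bps
Time = 12000 / 100000000 seconds
Time in us = 12000 * 10^6 / 100000000 = 120

120


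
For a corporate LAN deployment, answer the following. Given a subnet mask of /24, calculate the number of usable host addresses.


Given: subnet mask /24
Host bits = 32 - 24 = 8
Total addresses = 2^8 = 256
Usable hosts = 256 - 2 (network + broadcast) = 254

254


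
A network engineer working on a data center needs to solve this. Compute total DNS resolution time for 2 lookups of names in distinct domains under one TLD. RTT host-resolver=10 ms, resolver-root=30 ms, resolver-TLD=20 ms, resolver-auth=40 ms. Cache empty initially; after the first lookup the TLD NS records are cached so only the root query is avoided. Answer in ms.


Lookup 1 (cold cache): local + root + TLD + auth = 10 + 30 + 20 + 40 = 100 ms
Lookups 2..2 (TLD NS cached -> skip root; new domain -> still ask TLD and auth): local + TLD + auth = 10 + 20 + 40 = 70 ms each
Remaining 1 lookups: 1 * 70 = 70 ms
Total = 100 + 70 = 170 ms

170


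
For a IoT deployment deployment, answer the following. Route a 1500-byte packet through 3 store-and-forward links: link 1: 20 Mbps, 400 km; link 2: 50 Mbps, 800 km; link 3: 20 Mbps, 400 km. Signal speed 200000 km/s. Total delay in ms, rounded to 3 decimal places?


Packet = 1500 bytes = 12000 bits. Store-and-forward: sum (t_trans + t_prop) per link.
Link 1: t_trans = 12000/(20*10^6) s = 0.6000 ms; t_prop = 400/200000 s = 2.0000 ms; subtotal = 2.6000 ms
Link 2: t_trans = 12000/(50*10^6) s = 0.2400 ms; t_prop = 800/200000 s = 4.0000 ms; subtotal = 4.2400 ms
Link 3: t_trans = 12000/(20*10^6) s = 0.6000 ms; t_prop = 400/200000 s = 2.0000 ms; subtotal = 2.6000 ms
End-to-end = 2.6000 + 4.2400 + 2.6000 = 9.4400 ms -> 9.440 ms (3 dp)

9.440


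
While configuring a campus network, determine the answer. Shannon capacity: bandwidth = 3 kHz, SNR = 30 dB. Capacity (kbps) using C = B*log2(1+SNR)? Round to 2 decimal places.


Given: B = 3 kHz, SNR = 30 dB
SNR linear = 10^(30/10) = 1000
1 + SNR = 1001
log2(1001) = 9.9672262588
C = 3 * 1000 * 9.9672262588 = 29901.6788 bps
C = 29.901679 kbps -> 29.90 kbps (2 dp)

29.90


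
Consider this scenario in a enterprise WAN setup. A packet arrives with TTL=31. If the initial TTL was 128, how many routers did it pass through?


Given: initial TTL = 128, received TTL = 31
Hops = initial TTL - received TTL
Hops = 128 - 31 = 97

97


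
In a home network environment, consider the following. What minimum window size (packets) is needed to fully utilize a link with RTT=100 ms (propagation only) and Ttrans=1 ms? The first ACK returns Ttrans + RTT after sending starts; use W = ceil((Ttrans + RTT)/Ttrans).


Given: Ttrans = 1 ms, RTT = 100 ms (= 2 * Tprop, Tprop = 50 ms)
Time until first ACK returns = Ttrans + RTT = 1 + 100 = 101 ms
Need W * Ttrans >= Ttrans + RTT  ->  W >= (Ttrans + RTT) / Ttrans
(Ttrans + RTT) / Ttrans = 101 / 1 = 101
W_min = ceil(101) = 101

101


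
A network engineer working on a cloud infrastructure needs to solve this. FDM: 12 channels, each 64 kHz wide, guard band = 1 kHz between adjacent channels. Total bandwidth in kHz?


Given: 12 channels, 64 kHz each, guard = 1 kHz
Channel bandwidth = 12 * 64 = 768 kHz
Guard bands = 11 gaps * 1 kHz = 11 kHz
Total = 768 + 11 = 779 kHz

779


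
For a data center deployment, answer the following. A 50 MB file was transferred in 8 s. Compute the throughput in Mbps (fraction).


Given: file = 50 MB, time = 8 s
File in Mb = 50 * 8 = 400 Mb
Throughput = 400 / 8 Mbps
Throughput = 50 Mbps

50


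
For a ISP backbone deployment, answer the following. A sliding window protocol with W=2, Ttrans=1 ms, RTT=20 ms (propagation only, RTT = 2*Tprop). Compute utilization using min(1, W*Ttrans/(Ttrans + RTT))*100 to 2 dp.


Given: W = 2, Ttrans = 1 ms, RTT = 20 ms (= 2 * Tprop, Tprop = 10 ms)
Cycle time = Ttrans + RTT = 1 + 20 = 21 ms (first packet sent until its ACK returns)
W * Ttrans = 2 * 1 = 2 ms of sending per cycle
W * Ttrans / (Ttrans + RTT) = 2 / 21 = 0.095238
U = min(1, 0.095238) = 0.095238
U% = 9.52%

9.52


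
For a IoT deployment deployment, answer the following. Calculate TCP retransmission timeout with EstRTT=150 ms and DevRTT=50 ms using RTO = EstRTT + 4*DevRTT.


Given: EstRTT = 150 ms, DevRTT = 50 ms
Timeout = EstRTT + 4 * DevRTT
4 * DevRTT = 4 * 50 = 200
Timeout = 150 + 200 = 350 ms

350


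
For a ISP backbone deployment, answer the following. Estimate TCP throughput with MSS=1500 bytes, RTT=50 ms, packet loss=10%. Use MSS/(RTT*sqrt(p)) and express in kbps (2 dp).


Given: MSS = 1500 bytes, RTT = 50 ms, loss = 10%
RTT in seconds = 50 / 1000 = 0.05
Loss rate = 10% = 0.1
sqrt(loss) = sqrt(0.1) = 0.316227766017
Throughput (bytes/s) = 1500 / (0.05 * 0.316227766017) = 94868.3298
Throughput (kbps) = 94868.3298 * 8 / 1000 = 758.946638 -> 758.95 kbps (2 dp)

758.95


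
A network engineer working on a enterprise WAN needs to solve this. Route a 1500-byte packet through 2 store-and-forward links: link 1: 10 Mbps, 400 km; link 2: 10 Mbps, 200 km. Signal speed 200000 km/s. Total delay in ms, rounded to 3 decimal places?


Packet = 1500 bytes = 12000 bits. Store-and-forward: sum (t_trans + t_prop) per link.
Link 1: t_trans = 12000/(10*10^6) s = 1.2000 ms; t_prop = 400/200000 s = 2.0000 ms; subtotal = 3.2000 ms
Link 2: t_trans = 12000/(10*10^6) s = 1.2000 ms; t_prop = 200/200000 s = 1.0000 ms; subtotal = 2.2000 ms
End-to-end = 3.2000 + 2.2000 = 5.4000 ms -> 5.400 ms (3 dp)

5.400


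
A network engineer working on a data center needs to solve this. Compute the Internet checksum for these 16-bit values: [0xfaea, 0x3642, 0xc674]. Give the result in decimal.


Given words: [0xfaea, 0x3642, 0xc674]
Step 1: Sum all words
Raw sum = 64234 + 13890 + 50804 = 128928
Step 2: Fold carry: (63392 + 1) = 63393
One's complement = ~63393 & 0xFFFF = 2142

2142


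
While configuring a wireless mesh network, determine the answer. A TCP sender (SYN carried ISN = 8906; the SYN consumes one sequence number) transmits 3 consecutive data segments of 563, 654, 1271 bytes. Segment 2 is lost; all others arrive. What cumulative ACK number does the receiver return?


SYN uses sequence number 8906; first data byte = ISN + 1 = 8907.
Segment 1: SEQ = 8907, len = 563 B, covers [8907, 9469]
Segment 2: SEQ = 9470, len = 654 B, covers [9470, 10123] [LOST]
Segment 3: SEQ = 10124, len = 1271 B, covers [10124, 11394]
In-order data received: bytes [8907, 9469] (segments 1..1).
Segment 2 missing -> gap begins at byte 9470; later segments buffered out of order.
Cumulative ACK = next expected in-order byte = 8907 + 563 = 9470

9470


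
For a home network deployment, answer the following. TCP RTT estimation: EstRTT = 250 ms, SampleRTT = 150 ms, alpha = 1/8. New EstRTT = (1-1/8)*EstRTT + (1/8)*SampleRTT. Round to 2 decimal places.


Given: EstRTT = 250 ms, SampleRTT = 150 ms, alpha = 1/8
New EstRTT = (1 - alpha) * EstRTT + alpha * SampleRTT
(7/8) * 250 = 218.75
(1/8) * 150 = 18.75
New EstRTT = 218.75 + 18.75 = 237.5 ms -> 237.50 ms (2 dp)

237.50


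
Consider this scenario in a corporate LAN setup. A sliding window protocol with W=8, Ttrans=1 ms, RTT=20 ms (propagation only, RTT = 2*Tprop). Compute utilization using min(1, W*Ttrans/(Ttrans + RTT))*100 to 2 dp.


Given: W = 8, Ttrans = 1 ms, RTT = 20 ms (= 2 * Tprop, Tprop = 10 ms)
Cycle time = Ttrans + RTT = 1 + 20 = 21 ms (first packet sent until its ACK returns)
W * Ttrans = 8 * 1 = 8 ms of sending per cycle
W * Ttrans / (Ttrans + RTT) = 8 / 21 = 0.380952
U = min(1, 0.380952) = 0.380952
U% = 38.10%

38.10


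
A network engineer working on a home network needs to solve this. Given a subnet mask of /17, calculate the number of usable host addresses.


Given: subnet mask /17
Host bits = 32 - 17 = 15
Total addresses = 2^15 = 32768
Usable hosts = 32768 - 2 (network + broadcast) = 32766

32766


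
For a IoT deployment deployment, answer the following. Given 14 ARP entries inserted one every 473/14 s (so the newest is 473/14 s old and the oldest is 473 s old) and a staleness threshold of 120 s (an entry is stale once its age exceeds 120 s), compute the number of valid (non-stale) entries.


Ages are k * 473/14 s for k = 1..14 (spacing = 33.7857 s).
Entry k is valid iff k * 473/14 <= 120 iff k <= 14 * 120 / 473 = 3.5518
n_valid = floor(3.5518) = 3
(n_stale = 14 - 3 = 11)

3


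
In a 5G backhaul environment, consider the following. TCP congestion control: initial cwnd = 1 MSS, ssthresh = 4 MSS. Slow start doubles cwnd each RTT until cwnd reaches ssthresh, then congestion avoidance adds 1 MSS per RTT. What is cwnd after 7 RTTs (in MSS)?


RTT 0: cwnd = 1 MSS (initial)
RTT 1: cwnd = 2 MSS (slow start, doubled)
RTT 2: cwnd = 4 MSS (slow start, doubled)
RTT 3: cwnd = 5 MSS (congestion avoidance, +1)
RTT 4: cwnd = 6 MSS (congestion avoidance, +1)
RTT 5: cwnd = 7 MSS (congestion avoidance, +1)
RTT 6: cwnd = 8 MSS (congestion avoidance, +1)
RTT 7: cwnd = 9 MSS (congestion avoidance, +1)

9


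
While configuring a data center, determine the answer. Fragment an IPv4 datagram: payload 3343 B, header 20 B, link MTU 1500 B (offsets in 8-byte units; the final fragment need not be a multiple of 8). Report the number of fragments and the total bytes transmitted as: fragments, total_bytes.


Max data per non-final fragment = floor((MTU - header)/8)*8 = floor((1500 - 20)/8)*8 = floor(1480/8)*8 = 1480 B
Final fragment needs no 8-byte alignment: it can carry up to MTU - header = 1480 B
Non-final fragments needed = ceil((payload - 1480) / 1480) = ceil(1863/1480) = ceil(1.2588) = 2
Number of fragments = 2 + 1 = 3
Fragment sizes (data): 2 * 1480 B + 383 B (last, 383 <= 1480 OK)
Total bytes sent = payload + n_frags * header = 3343 + 3*20 = 3343 + 60 = 3403 B

3, 3403


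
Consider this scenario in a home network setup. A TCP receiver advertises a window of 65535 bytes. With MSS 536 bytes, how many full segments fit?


Given: RWND = 65535 bytes, MSS = 536 bytes
Full segments = floor(RWND / MSS)
Full segments = floor(65535 / 536)
Full segments = floor(122.2668) = 122

122


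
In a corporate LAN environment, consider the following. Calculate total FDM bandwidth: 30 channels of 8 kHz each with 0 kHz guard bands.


Given: 30 channels, 8 kHz each, guard = 0 kHz
Channel bandwidth = 30 * 8 = 240 kHz
Guard bands = 29 gaps * 0 kHz = 0 kHz
Total = 240 + 0 = 240 kHz

240


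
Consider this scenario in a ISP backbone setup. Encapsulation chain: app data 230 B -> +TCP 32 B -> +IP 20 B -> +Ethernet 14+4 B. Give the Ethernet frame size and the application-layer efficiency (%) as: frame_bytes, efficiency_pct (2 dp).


TCP segment = 230 + 32 = 262 B
IP packet = 262 + 20 = 282 B
Ethernet frame = 282 + 14 + 4 = 300 B
Efficiency = app / frame = 230 / 300 = 0.766667 = 76.6667% -> 76.67% (2 dp)

300, 76.67


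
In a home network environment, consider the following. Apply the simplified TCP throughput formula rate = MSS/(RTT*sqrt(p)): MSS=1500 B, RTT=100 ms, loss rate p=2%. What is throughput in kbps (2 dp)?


Given: MSS = 1500 bytes, RTT = 100 ms, loss = 2%
RTT in seconds = 100 / 1000 = 0.1
Loss rate = 2% = 0.02
sqrt(loss) = sqrt(0.02) = 0.141421356237
Throughput (bytes/s) = 1500 / (0.1 * 0.141421356237) = 106066.0172
Throughput (kbps) = 106066.0172 * 8 / 1000 = 848.528137 -> 848.53 kbps (2 dp)

848.53


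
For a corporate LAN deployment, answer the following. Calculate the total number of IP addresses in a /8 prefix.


Given: CIDR prefix /8
Host bits = 32 - 8 = 24
Total addresses = 2^24 = 16777216

16777216


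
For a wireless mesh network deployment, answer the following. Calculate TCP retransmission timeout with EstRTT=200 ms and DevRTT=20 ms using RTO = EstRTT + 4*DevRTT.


Given: EstRTT = 200 ms, DevRTT = 20 ms
Timeout = EstRTT + 4 * DevRTT
4 * DevRTT = 4 * 20 = 80
Timeout = 200 + 80 = 280 ms

280


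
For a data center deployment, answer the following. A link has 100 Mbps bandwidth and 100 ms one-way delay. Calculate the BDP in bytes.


Given: bandwidth = 100 Mbps, delay = 100 ms
BDP in bits = 100 * 10^6 * 100 / 1000
BDP in bits = 10000000
BDP in bytes = 10000000 / 8 = 1250000

1250000


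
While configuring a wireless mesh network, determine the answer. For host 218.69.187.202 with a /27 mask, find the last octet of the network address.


Given: IP = 218.69.187.202, prefix = /27
Subnet mask = 255.255.255.224
Last octet of IP: 202
Last octet of mask: 224
Network last octet = 202 AND 224 = 192

192


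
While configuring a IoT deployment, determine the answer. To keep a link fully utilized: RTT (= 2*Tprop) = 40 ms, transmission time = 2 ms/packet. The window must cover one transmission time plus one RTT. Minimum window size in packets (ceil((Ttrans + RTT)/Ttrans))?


Given: Ttrans = 2 ms, RTT = 40 ms (= 2 * Tprop, Tprop = 20 ms)
Time until first ACK returns = Ttrans + RTT = 2 + 40 = 42 ms
Need W * Ttrans >= Ttrans + RTT  ->  W >= (Ttrans + RTT) / Ttrans
(Ttrans + RTT) / Ttrans = 42 / 2 = 21
W_min = ceil(21) = 21

21


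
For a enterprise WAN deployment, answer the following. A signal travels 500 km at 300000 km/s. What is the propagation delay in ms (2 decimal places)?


Given: distance = 500 km, speed = 300000 km/s
Delay = distance / speed = 500 / 300000 seconds
Delay in ms = 500 * 1000 / 300000
Delay = 1.6667 ms
Rounded to 2 dp = 1.67 ms

1.67


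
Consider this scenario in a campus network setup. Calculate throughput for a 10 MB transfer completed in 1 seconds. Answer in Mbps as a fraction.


Given: file = 10 MB, time = 1 s
File in Mb = 10 * 8 = 80 Mb
Throughput = 80 / 1 Mbps
Throughput = 80 Mbps

80


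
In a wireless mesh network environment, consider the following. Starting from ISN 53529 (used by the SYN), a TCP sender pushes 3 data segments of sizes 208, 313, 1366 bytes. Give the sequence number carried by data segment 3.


The SYN occupies sequence number ISN = 53529, so the first data byte is ISN + 1 = 53530.
SEQ of data segment i = (ISN + 1) + sum of payload sizes of segments 1..i-1.
Segment 1: SEQ = 53530, payload = 208 bytes
Segment 2: SEQ = 53738, payload = 313 bytes
Segment 3: SEQ = 54051, payload = 1366 bytes
SEQ of segment 3 = 53530 + 208 + 313 = 54051

54051


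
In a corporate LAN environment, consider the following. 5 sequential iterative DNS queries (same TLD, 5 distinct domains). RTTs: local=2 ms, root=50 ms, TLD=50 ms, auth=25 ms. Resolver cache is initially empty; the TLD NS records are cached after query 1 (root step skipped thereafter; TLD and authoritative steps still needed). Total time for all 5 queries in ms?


Lookup 1 (cold cache): local + root + TLD + auth = 2 + 50 + 50 + 25 = 127 ms
Lookups 2..5 (TLD NS cached -> skip root; new domain -> still ask TLD and auth): local + TLD + auth = 2 + 50 + 25 = 77 ms each
Remaining 4 lookups: 4 * 77 = 308 ms
Total = 127 + 308 = 435 ms

435


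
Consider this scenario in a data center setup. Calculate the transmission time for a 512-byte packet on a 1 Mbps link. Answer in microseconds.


Given: packet = 512 bytes, bandwidth = 1 Mbps
Packet in bits = 512 * 8 = 4096 bits
Bandwidth = 1 * 10^6 = 1000000 bps
Time = 4096 / 1000000 seconds
Time in us = 4096 * 10^6 / 1000000 = 4096

4096


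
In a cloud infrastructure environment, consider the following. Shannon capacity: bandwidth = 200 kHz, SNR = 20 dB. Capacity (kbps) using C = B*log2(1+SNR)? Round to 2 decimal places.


Given: B = 200 kHz, SNR = 20 dB
SNR linear = 10^(20/10) = 100
1 + SNR = 101
log2(101) = 6.6582114828
C = 200 * 1000 * 6.6582114828 = 1331642.2966 bps
C = 1331.642297 kbps -> 1331.64 kbps (2 dp)

1331.64


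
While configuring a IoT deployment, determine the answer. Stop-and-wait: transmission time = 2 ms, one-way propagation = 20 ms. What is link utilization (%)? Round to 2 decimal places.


Given: Ttrans = 2 ms, Tprop = 20 ms
RTT = 2 * Tprop = 2 * 20 = 40 ms
U = Ttrans / (Ttrans + RTT)
U = 2 / (2 + 40)
U = 2 / 42 = 0.047619
U% = 4.76%

4.76


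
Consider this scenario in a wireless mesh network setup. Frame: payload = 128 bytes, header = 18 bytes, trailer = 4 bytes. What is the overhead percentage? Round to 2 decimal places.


Given: payload = 128 B, header = 18 B, trailer = 4 B
Overhead bytes = header + trailer = 18 + 4 = 22
Total frame = payload + overhead = 128 + 22 = 150
Overhead % = 22 / 150 * 100 = 14.6667% -> 14.67% (2 dp)

14.67


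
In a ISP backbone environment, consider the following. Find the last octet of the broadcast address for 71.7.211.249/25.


Given: IP = 71.7.211.249, prefix = /25
Host bits = 32 - 25 = 7
Network last octet = 249 AND mask = 128
Host part size = 2^7 - 1 = 127
Broadcast last octet = 128 OR 127 = 255

255


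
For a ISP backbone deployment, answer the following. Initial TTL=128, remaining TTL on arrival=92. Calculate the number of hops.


Given: initial TTL = 128, received TTL = 92
Hops = initial TTL - received TTL
Hops = 128 - 92 = 36

36


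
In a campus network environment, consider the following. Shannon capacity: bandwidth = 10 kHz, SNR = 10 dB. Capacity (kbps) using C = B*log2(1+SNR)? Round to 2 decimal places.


Given: B = 10 kHz, SNR = 10 dB
SNR linear = 10^(10/10) = 10
1 + SNR = 11
log2(11) = 3.4594316186
C = 10 * 1000 * 3.4594316186 = 34594.3162 bps
C = 34.594316 kbps -> 34.59 kbps (2 dp)

34.59


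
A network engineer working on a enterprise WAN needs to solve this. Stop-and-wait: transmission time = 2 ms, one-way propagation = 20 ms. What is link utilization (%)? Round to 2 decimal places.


Given: Ttrans = 2 ms, Tprop = 20 ms
RTT = 2 * Tprop = 2 * 20 = 40 ms
U = Ttrans / (Ttrans + RTT)
U = 2 / (2 + 40)
U = 2 / 42 = 0.047619
U% = 4.76%

4.76


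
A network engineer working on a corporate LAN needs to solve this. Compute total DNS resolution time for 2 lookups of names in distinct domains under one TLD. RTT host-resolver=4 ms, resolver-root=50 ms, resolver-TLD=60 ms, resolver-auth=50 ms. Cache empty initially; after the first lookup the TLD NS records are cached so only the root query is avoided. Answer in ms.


Lookup 1 (cold cache): local + root + TLD + auth = 4 + 50 + 60 + 50 = 164 ms
Lookups 2..2 (TLD NS cached -> skip root; new domain -> still ask TLD and auth): local + TLD + auth = 4 + 60 + 50 = 114 ms each
Remaining 1 lookups: 1 * 114 = 114 ms
Total = 164 + 114 = 278 ms

278


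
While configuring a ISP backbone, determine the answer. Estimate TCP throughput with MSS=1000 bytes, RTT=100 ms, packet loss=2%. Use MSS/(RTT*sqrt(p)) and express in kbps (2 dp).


Given: MSS = 1000 bytes, RTT = 100 ms, loss = 2%
RTT in seconds = 100 / 1000 = 0.1
Loss rate = 2% = 0.02
sqrt(loss) = sqrt(0.02) = 0.141421356237
Throughput (bytes/s) = 1000 / (0.1 * 0.141421356237) = 70710.6781
Throughput (kbps) = 70710.6781 * 8 / 1000 = 565.685425 -> 565.69 kbps (2 dp)

565.69


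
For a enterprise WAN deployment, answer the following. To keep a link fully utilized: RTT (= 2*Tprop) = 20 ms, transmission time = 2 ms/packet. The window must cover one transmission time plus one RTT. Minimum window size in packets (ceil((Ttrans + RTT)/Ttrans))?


Given: Ttrans = 2 ms, RTT = 20 ms (= 2 * Tprop, Tprop = 10 ms)
Time until first ACK returns = Ttrans + RTT = 2 + 20 = 22 ms
Need W * Ttrans >= Ttrans + RTT  ->  W >= (Ttrans + RTT) / Ttrans
(Ttrans + RTT) / Ttrans = 22 / 2 = 11
W_min = ceil(11) = 11

11


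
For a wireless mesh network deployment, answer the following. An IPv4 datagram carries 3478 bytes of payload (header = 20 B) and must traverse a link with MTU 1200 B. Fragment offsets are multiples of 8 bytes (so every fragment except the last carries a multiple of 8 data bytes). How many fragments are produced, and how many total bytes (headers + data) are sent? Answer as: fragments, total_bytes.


Max data per non-final fragment = floor((MTU - header)/8)*8 = floor((1200 - 20)/8)*8 = floor(1180/8)*8 = 1176 B
Final fragment needs no 8-byte alignment: it can carry up to MTU - header = 1180 B
Non-final fragments needed = ceil((payload - 1180) / 1176) = ceil(2298/1176) = ceil(1.9541) = 2
Number of fragments = 2 + 1 = 3
Fragment sizes (data): 2 * 1176 B + 1126 B (last, 1126 <= 1180 OK)
Total bytes sent = payload + n_frags * header = 3478 + 3*20 = 3478 + 60 = 3538 B

3, 3538


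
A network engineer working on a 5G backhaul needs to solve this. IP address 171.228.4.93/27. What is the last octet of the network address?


Given: IP = 171.228.4.93, prefix = /27
Subnet mask = 255.255.255.224
Last octet of IP: 93
Last octet of mask: 224
Network last octet = 93 AND 224 = 64

64


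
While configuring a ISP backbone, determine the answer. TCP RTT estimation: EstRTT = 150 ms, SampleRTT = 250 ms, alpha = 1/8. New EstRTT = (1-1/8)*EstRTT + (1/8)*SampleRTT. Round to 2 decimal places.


Given: EstRTT = 150 ms, SampleRTT = 250 ms, alpha = 1/8
New EstRTT = (1 - alpha) * EstRTT + alpha * SampleRTT
(7/8) * 150 = 131.25
(1/8) * 250 = 31.25
New EstRTT = 131.25 + 31.25 = 162.5 ms -> 162.50 ms (2 dp)

162.50


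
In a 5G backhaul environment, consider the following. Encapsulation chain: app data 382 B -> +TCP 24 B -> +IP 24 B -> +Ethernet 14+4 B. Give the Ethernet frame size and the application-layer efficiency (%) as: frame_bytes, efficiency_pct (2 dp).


TCP segment = 382 + 24 = 406 B
IP packet = 406 + 24 = 430 B
Ethernet frame = 430 + 14 + 4 = 448 B
Efficiency = app / frame = 382 / 448 = 0.852679 = 85.2679% -> 85.27% (2 dp)

448, 85.27


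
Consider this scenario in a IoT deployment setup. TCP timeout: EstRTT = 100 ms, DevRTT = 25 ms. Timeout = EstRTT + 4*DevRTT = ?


Given: EstRTT = 100 ms, DevRTT = 25 ms
Timeout = EstRTT + 4 * DevRTT
4 * DevRTT = 4 * 25 = 100
Timeout = 100 + 100 = 200 ms

200


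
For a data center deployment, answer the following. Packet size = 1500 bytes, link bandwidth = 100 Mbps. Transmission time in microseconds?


Given: packet = 1500 bytes, bandwidth = 100 Mbps
Packet in bits = 1500 * 8 = 12000 bits
Bandwidth = 100 * 10^6 = 100000000 bps
Time = 12000 / 100000000 seconds
Time in us = 12000 * 10^6 / 100000000 = 120

120


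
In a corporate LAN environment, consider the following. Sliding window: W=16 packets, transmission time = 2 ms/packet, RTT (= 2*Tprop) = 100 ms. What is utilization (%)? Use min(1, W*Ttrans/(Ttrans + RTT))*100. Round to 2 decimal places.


Given: W = 16, Ttrans = 2 ms, RTT = 100 ms (= 2 * Tprop, Tprop = 50 ms)
Cycle time = Ttrans + RTT = 2 + 100 = 102 ms (first packet sent until its ACK returns)
W * Ttrans = 16 * 2 = 32 ms of sending per cycle
W * Ttrans / (Ttrans + RTT) = 32 / 102 = 0.313725
U = min(1, 0.313725) = 0.313725
U% = 31.37%

31.37


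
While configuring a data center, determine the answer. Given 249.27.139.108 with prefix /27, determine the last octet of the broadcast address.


Given: IP = 249.27.139.108, prefix = /27
Host bits = 32 - 27 = 5
Network last octet = 108 AND mask = 96
Host part size = 2^5 - 1 = 31
Broadcast last octet = 96 OR 31 = 127

127


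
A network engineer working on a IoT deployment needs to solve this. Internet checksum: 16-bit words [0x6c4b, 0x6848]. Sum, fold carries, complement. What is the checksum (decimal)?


Given words: [0x6c4b, 0x6848]
Step 1: Sum all words
Raw sum = 27723 + 26696 = 54419
One's complement = ~54419 & 0xFFFF = 11116

11116


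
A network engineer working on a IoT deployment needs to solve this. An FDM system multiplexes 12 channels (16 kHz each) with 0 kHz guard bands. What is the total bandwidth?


Given: 12 channels, 16 kHz each, guard = 0 kHz
Channel bandwidth = 12 * 16 = 192 kHz
Guard bands = 11 gaps * 0 kHz = 0 kHz
Total = 192 + 0 = 192 kHz

192


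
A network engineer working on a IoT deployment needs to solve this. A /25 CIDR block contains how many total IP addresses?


Given: CIDR prefix /25
Host bits = 32 - 25 = 7
Total addresses = 2^7 = 128

128


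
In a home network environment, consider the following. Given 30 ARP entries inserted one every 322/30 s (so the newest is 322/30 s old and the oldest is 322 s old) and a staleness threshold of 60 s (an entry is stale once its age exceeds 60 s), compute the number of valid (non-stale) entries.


Ages are k * 322/30 s for k = 1..30 (spacing = 10.7333 s).
Entry k is valid iff k * 322/30 <= 60 iff k <= 30 * 60 / 322 = 5.5901
n_valid = floor(5.5901) = 5
(n_stale = 30 - 5 = 25)

5


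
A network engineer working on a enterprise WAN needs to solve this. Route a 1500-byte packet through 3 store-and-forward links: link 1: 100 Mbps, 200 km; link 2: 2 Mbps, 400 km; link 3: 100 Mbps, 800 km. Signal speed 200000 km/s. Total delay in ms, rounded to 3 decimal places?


Packet = 1500 bytes = 12000 bits. Store-and-forward: sum (t_trans + t_prop) per link.
Link 1: t_trans = 12000/(100*10^6) s = 0.1200 ms; t_prop = 200/200000 s = 1.0000 ms; subtotal = 1.1200 ms
Link 2: t_trans = 12000/(2*10^6) s = 6.0000 ms; t_prop = 400/200000 s = 2.0000 ms; subtotal = 8.0000 ms
Link 3: t_trans = 12000/(100*10^6) s = 0.1200 ms; t_prop = 800/200000 s = 4.0000 ms; subtotal = 4.1200 ms
End-to-end = 1.1200 + 8.0000 + 4.1200 = 13.2400 ms -> 13.240 ms (3 dp)

13.240


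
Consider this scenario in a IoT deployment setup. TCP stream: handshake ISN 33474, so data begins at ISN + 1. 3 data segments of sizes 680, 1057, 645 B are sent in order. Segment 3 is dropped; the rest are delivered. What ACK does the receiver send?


SYN uses sequence number 33474; first data byte = ISN + 1 = 33475.
Segment 1: SEQ = 33475, len = 680 B, covers [33475, 34154]
Segment 2: SEQ = 34155, len = 1057 B, covers [34155, 35211]
Segment 3: SEQ = 35212, len = 645 B, covers [35212, 35856] [LOST]
In-order data received: bytes [33475, 35211] (segments 1..2).
Segment 3 missing -> gap begins at byte 35212.
Cumulative ACK = next expected in-order byte = 33475 + 680 + 1057 = 35212

35212


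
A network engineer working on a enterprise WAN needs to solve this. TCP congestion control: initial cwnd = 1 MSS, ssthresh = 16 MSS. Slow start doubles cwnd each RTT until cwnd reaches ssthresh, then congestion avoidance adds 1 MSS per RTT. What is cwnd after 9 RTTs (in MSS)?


RTT 0: cwnd = 1 MSS (initial)
RTT 1: cwnd = 2 MSS (slow start, doubled)
RTT 2: cwnd = 4 MSS (slow start, doubled)
RTT 3: cwnd = 8 MSS (slow start, doubled)
RTT 4: cwnd = 16 MSS (slow start, doubled)
RTT 5: cwnd = 17 MSS (congestion avoidance, +1)
RTT 6: cwnd = 18 MSS (congestion avoidance, +1)
RTT 7: cwnd = 19 MSS (congestion avoidance, +1)
RTT 8: cwnd = 20 MSS (congestion avoidance, +1)
RTT 9: cwnd = 21 MSS (congestion avoidance, +1)

21


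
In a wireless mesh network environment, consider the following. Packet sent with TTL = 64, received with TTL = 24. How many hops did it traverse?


Given: initial TTL = 64, received TTL = 24
Hops = initial TTL - received TTL
Hops = 64 - 24 = 40

40


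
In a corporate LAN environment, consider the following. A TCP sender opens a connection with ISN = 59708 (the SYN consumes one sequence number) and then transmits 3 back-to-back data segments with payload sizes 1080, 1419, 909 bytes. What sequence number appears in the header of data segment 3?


The SYN occupies sequence number ISN = 59708, so the first data byte is ISN + 1 = 59709.
SEQ of data segment i = (ISN + 1) + sum of payload sizes of segments 1..i-1.
Segment 1: SEQ = 59709, payload = 1080 bytes
Segment 2: SEQ = 60789, payload = 1419 bytes
Segment 3: SEQ = 62208, payload = 909 bytes
SEQ of segment 3 = 59709 + 1080 + 1419 = 62208

62208


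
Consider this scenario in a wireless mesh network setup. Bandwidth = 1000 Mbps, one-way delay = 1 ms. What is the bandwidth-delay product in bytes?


Given: bandwidth = 1000 Mbps, delay = 1 ms
BDP in bits = 1000 * 10^6 * 1 / 1000
BDP in bits = 1000000
BDP in bytes = 1000000 / 8 = 125000

125000


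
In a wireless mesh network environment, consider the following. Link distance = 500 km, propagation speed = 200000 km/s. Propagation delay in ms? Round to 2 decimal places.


Given: distance = 500 km, speed = 200000 km/s
Delay = distance / speed = 500 / 200000 seconds
Delay in ms = 500 * 1000 / 200000
Delay = 2.5000 ms
Rounded to 2 dp = 2.50 ms

2.50


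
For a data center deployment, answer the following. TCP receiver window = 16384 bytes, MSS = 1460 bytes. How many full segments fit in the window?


Given: RWND = 16384 bytes, MSS = 1460 bytes
Full segments = floor(RWND / MSS)
Full segments = floor(16384 / 1460)
Full segments = floor(11.2219) = 11

11


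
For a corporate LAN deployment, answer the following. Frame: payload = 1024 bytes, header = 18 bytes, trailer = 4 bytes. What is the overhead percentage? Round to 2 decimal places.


Given: payload = 1024 B, header = 18 B, trailer = 4 B
Overhead bytes = header + trailer = 18 + 4 = 22
Total frame = payload + overhead = 1024 + 22 = 1046
Overhead % = 22 / 1046 * 100 = 2.1033% -> 2.10% (2 dp)

2.10


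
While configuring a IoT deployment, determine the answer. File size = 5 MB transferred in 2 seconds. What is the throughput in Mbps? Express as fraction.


Given: file = 5 MB, time = 2 s
File in Mb = 5 * 8 = 40 Mb
Throughput = 40 / 2 Mbps
Throughput = 20 Mbps

20


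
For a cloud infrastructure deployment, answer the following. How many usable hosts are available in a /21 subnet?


Given: subnet mask /21
Host bits = 32 - 21 = 11
Total addresses = 2^11 = 2048
Usable hosts = 2048 - 2 (network + broadcast) = 2046

2046


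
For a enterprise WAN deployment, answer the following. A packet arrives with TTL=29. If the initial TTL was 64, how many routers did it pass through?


Given: initial TTL = 64, received TTL = 29
Hops = initial TTL - received TTL
Hops = 64 - 29 = 35

35


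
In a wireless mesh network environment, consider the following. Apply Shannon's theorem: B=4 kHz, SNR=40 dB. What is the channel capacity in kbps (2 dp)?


Given: B = 4 kHz, SNR = 40 dB
SNR linear = 10^(40/10) = 10000
1 + SNR = 10001
log2(10001) = 13.2878566418
C = 4 * 1000 * 13.2878566418 = 53151.4266 bps
C = 53.151427 kbps -> 53.15 kbps (2 dp)

53.15


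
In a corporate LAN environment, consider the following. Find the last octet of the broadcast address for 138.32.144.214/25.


Given: IP = 138.32.144.214, prefix = /25
Host bits = 32 - 25 = 7
Network last octet = 214 AND mask = 128
Host part size = 2^7 - 1 = 127
Broadcast last octet = 128 OR 127 = 255

255


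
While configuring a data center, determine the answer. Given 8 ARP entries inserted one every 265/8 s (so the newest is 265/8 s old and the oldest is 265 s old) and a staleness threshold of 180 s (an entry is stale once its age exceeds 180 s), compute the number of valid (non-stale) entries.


Ages are k * 265/8 s for k = 1..8 (spacing = 33.1250 s).
Entry k is valid iff k * 265/8 <= 180 iff k <= 8 * 180 / 265 = 5.4340
n_valid = floor(5.4340) = 5
(n_stale = 8 - 5 = 3)

5


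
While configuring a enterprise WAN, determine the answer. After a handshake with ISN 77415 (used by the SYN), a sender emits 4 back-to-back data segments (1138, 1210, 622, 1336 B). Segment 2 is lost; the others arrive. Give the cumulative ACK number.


SYN uses sequence number 77415; first data byte = ISN + 1 = 77416.
Segment 1: SEQ = 77416, len = 1138 B, covers [77416, 78553]
Segment 2: SEQ = 78554, len = 1210 B, covers [78554, 79763] [LOST]
Segment 3: SEQ = 79764, len = 622 B, covers [79764, 80385]
Segment 4: SEQ = 80386, len = 1336 B, covers [80386, 81721]
In-order data received: bytes [77416, 78553] (segments 1..1).
Segment 2 missing -> gap begins at byte 78554; later segments buffered out of order.
Cumulative ACK = next expected in-order byte = 77416 + 1138 = 78554

78554


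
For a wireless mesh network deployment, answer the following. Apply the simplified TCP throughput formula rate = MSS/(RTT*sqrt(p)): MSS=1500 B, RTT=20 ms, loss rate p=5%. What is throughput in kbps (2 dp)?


Given: MSS = 1500 bytes, RTT = 20 ms, loss = 5%
RTT in seconds = 20 / 1000 = 0.02
Loss rate = 5% = 0.05
sqrt(loss) = sqrt(0.05) = 0.223606797750
Throughput (bytes/s) = 1500 / (0.02 * 0.223606797750) = 335410.1966
Throughput (kbps) = 335410.1966 * 8 / 1000 = 2683.281573 -> 2683.28 kbps (2 dp)

2683.28


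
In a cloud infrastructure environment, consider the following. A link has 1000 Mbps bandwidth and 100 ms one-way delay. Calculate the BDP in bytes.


Given: bandwidth = 1000 Mbps, delay = 100 ms
BDP in bits = 1000 * 10^6 * 100 / 1000
BDP in bits = 100000000
BDP in bytes = 100000000 / 8 = 12500000

12500000


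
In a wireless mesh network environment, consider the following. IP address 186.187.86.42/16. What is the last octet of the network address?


Given: IP = 186.187.86.42, prefix = /16
Subnet mask = 255.255.0.0
Last octet of IP: 42
Last octet of mask: 0
Network last octet = 42 AND 0 = 0

0


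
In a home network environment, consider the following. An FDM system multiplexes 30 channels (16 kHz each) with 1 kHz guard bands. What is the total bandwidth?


Given: 30 channels, 16 kHz each, guard = 1 kHz
Channel bandwidth = 30 * 16 = 480 kHz
Guard bands = 29 gaps * 1 kHz = 29 kHz
Total = 480 + 29 = 509 kHz

509


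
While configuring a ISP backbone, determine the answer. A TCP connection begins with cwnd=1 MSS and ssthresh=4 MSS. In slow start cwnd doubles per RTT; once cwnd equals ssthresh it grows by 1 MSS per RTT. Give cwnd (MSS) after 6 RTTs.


RTT 0: cwnd = 1 MSS (initial)
RTT 1: cwnd = 2 MSS (slow start, doubled)
RTT 2: cwnd = 4 MSS (slow start, doubled)
RTT 3: cwnd = 5 MSS (congestion avoidance, +1)
RTT 4: cwnd = 6 MSS (congestion avoidance, +1)
RTT 5: cwnd = 7 MSS (congestion avoidance, +1)
RTT 6: cwnd = 8 MSS (congestion avoidance, +1)

8


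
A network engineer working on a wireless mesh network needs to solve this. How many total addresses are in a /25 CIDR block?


Given: CIDR prefix /25
Host bits = 32 - 25 = 7
Total addresses = 2^7 = 128

128


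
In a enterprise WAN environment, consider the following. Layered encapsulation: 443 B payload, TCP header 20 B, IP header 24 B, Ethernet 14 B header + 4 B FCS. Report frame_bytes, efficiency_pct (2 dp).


TCP segment = 443 + 20 = 463 B
IP packet = 463 + 24 = 487 B
Ethernet frame = 487 + 14 + 4 = 505 B
Efficiency = app / frame = 443 / 505 = 0.877228 = 87.7228% -> 87.72% (2 dp)

505, 87.72


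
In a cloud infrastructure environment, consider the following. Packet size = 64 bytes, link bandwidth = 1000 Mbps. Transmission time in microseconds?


Given: packet = 64 bytes, bandwidth = 1000 Mbps
Packet in bits = 64 * 8 = 512 bits
Bandwidth = 1000 * 10^6 = 1000000000 bps
Time = 512 / 1000000000 seconds
Time in us = 512 * 10^6 / 1000000000 = 0.512

0.512
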